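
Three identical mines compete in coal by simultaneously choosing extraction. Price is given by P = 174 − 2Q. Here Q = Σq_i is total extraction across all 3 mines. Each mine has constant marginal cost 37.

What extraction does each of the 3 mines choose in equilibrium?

A representative mine's profit is π_i = q_i(174 − 2Q) − 37q_i, with Q = q_i + Σ_{j≠i} q_j.
First-order condition: 137 − 4q_i − 2Σ_{j≠i} q_j = 0.
In a symmetric equilibrium every mine chooses the same q, so Σ_{j≠i} q_j = 2q. The condition becomes 137 − 8q = 0, giving q = 137/8 = 17.125.

17.125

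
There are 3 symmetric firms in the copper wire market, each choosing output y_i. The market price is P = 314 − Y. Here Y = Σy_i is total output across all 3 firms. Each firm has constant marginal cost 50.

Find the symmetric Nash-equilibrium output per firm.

A representative firm's profit is π_i = y_i(314 − Y) − 50y_i, with Y = y_i + Σ_{j≠i} y_j.
First-order condition: 264 − 2y_i − Σ_{j≠i} y_j = 0.
With identical firms, set every y_j = y: then 264 − 2y − 2y = 0, i.e. y = 264/4 = 66.

66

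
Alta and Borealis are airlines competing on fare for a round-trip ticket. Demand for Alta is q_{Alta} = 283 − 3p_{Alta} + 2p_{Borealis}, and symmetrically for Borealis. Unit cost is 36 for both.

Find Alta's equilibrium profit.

Alta's profit: π = (p_{Alta} − 36)(283 − 3p_{Alta} + 2p_{Borealis}).
∂π/∂p_{Alta} = 391 − 6p_{Alta} + 2p_{Borealis} = 0 ⇒ p_{Alta} = 391/6 + (1/3)p_{Borealis}.
Setting p_{Alta} = p_{Borealis} in the reaction function: p_{Alta} = 391/6 + (1/3)p_{Alta}, so p_{Alta} = (391/6) / (2/3) = 97.75.
q_{Alta} = 283 − 3·97.75 + 2·97.75 = 185.25.
Profit = (97.75 − 36)·185.25 = 11439.1875.

11439.1875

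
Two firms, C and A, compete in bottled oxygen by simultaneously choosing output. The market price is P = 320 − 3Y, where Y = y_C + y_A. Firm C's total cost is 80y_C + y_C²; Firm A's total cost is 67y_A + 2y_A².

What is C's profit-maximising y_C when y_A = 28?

Firm C's profit: π = y_C(320 − 3(y_C + y_A)) − 80y_C − y_C².
∂π/∂y_C = 240 − 8y_C − 3y_A = 0, so y_C = 30 − 0.375y_A.
At y_A = 28: y_C = 30 − 0.375·28 = 19.5.

19.5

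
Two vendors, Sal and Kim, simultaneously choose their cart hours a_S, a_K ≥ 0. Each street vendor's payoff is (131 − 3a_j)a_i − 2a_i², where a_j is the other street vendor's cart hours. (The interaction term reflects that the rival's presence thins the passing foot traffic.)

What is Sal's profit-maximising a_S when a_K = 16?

Sal's payoff is (131 − 3a_K)a_S − 2a_S².
∂π/∂a_S = 131 − 3a_K − 4a_S = 0, so a_S = 32.75 − 0.75a_K.
At a_K = 16: a_S = 32.75 − 0.75·16 = 20.75.

20.75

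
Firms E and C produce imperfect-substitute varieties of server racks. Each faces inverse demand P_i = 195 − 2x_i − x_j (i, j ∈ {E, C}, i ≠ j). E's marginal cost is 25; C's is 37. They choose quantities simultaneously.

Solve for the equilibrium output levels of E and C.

34.8, 30.8

Firm E's profit: π = x_E(195 − 2x_E − x_C) − 25x_E.
∂π/∂x_E = 170 − 4x_E − x_C = 0 ⇒ x_E = 42.5 − 0.25x_C.
Similarly x_C = 39.5 − 0.25x_E.
Substituting the second reaction function into the first: x_E = 42.5 − 0.25(39.5 − 0.25x_E), which gives 0.9375x_E = 32.625 ⇒ x_E = 34.8.
Then x_C = 39.5 − 0.25·34.8 = 30.8.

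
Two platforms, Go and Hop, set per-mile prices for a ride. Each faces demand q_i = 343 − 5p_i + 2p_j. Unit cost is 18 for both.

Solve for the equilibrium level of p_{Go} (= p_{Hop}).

54.125

Go's profit: π = (p_{Go} − 18)(343 − 5p_{Go} + 2p_{Hop}).
∂π/∂p_{Go} = 433 − 10p_{Go} + 2p_{Hop} = 0 ⇒ p_{Go} = 43.3 + 0.2p_{Hop}.
By symmetry p_{Hop} = p_{Go}; substituting into the reaction function, 0.8p_{Go} = 43.3 and p_{Go} = 54.125.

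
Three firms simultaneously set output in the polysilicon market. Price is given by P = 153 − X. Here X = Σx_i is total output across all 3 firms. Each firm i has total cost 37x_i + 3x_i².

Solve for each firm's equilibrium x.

11.6

A representative firm's profit is π_i = x_i(153 − X) − 37x_i − 3x_i², with X = x_i + Σ_{j≠i} x_j.
First-order condition: 116 − 8x_i − Σ_{j≠i} x_j = 0.
Imposing symmetry (x_j = x for all j) turns Σ_{j≠i} x_j into 2x, so 116 = 10x and x = 11.6.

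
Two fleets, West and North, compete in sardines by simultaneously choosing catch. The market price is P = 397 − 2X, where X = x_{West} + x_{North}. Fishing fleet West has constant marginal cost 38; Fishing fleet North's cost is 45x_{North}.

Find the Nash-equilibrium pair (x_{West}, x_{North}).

61, 57.5

Fishing fleet West's profit: π = x_{West}(397 − 2(x_{West} + x_{North})) − 38x_{West}.
∂π/∂x_{West} = 359 − 4x_{West} − 2x_{North} = 0, so x_{West} = 89.75 − 0.5x_{North}.
By the same steps for North: x_{North} = 88 − 0.5x_{West}.
Substituting the second reaction function into the first: x_{West} = 89.75 − 0.5(88 − 0.5x_{West}), which gives 0.75x_{West} = 45.75 ⇒ x_{West} = 61.
Then x_{North} = 88 − 0.5·61 = 57.5.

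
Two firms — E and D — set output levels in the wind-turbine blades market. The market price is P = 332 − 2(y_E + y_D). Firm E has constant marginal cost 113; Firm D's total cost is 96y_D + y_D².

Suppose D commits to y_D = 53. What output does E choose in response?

Firm E's profit: π = y_E(332 − 2(y_E + y_D)) − 113y_E.
∂π/∂y_E = 219 − 4y_E − 2y_D = 0, so y_E = 54.75 − 0.5y_D.
At y_D = 53: y_E = 54.75 − 0.5·53 = 28.25.

28.25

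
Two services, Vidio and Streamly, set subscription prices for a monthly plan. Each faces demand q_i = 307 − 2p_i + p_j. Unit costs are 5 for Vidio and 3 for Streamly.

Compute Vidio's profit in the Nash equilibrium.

20160.32

Vidio's profit: π = (p_{Vidio} − 5)(307 − 2p_{Vidio} + p_{Streamly}).
∂π/∂p_{Vidio} = 317 − 4p_{Vidio} + p_{Streamly} = 0 ⇒ p_{Vidio} = 79.25 + 0.25p_{Streamly}.
Similarly p_{Streamly} = 78.25 + 0.25p_{Vidio}.
Solving the two reaction functions simultaneously: (1 − (0.25)(0.25))p_{Vidio} = 79.25 + 0.25·78.25, so 0.9375p_{Vidio} = 98.8125 and p_{Vidio} = 105.4.
Then p_{Streamly} = 78.25 + 0.25·105.4 = 104.6.
q_{Vidio} = 307 − 2·105.4 + 104.6 = 200.8.
Profit = (105.4 − 5)·200.8 = 20160.32.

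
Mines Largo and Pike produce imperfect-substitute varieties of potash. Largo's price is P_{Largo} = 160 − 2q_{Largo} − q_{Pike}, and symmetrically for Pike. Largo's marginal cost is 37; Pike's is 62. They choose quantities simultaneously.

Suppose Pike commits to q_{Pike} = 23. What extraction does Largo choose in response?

25

Mine Largo's profit: π = q_{Largo}(160 − 2q_{Largo} − q_{Pike}) − 37q_{Largo}.
∂π/∂q_{Largo} = 123 − 4q_{Largo} − q_{Pike} = 0 ⇒ q_{Largo} = 30.75 − 0.25q_{Pike}.
At q_{Pike} = 23: q_{Largo} = 30.75 − 0.25·23 = 25.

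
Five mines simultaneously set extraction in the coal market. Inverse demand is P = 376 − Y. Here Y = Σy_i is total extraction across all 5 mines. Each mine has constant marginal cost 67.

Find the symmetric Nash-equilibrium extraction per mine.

51.5

A representative mine's profit is π_i = y_i(376 − Y) − 67y_i, with Y = y_i + Σ_{j≠i} y_j.
First-order condition: 309 − 2y_i − Σ_{j≠i} y_j = 0.
With identical mines, set every y_j = y: then 309 − 2y − 4y = 0, i.e. y = 309/6 = 51.5.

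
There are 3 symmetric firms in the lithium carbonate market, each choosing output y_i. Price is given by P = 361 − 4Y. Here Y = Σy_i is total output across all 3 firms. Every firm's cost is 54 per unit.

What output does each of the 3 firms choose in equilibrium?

A representative firm's profit is π_i = y_i(361 − 4Y) − 54y_i, with Y = y_i + Σ_{j≠i} y_j.
First-order condition: 307 − 8y_i − 4Σ_{j≠i} y_j = 0.
With identical firms, set every y_j = y: then 307 − 8y − 8y = 0, i.e. y = 307/16 = 19.1875.

19.1875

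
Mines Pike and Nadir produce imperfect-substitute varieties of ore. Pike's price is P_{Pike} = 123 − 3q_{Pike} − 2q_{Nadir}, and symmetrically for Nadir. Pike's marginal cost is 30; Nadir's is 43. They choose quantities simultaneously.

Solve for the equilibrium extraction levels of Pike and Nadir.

Mine Pike's profit: π = q_{Pike}(123 − 3q_{Pike} − 2q_{Nadir}) − 30q_{Pike}.
∂π/∂q_{Pike} = 93 − 6q_{Pike} − 2q_{Nadir} = 0 ⇒ q_{Pike} = 15.5 − (1/3)q_{Nadir}.
Similarly q_{Nadir} = 40/3 − (1/3)q_{Pike}.
Substituting the second reaction function into the first: q_{Pike} = 15.5 − (1/3)(40/3 − (1/3)q_{Pike}), which gives (8/9)q_{Pike} = 199/18 ⇒ q_{Pike} = 12.4375.
Then q_{Nadir} = 40/3 − (1/3)·12.4375 = 9.1875.

12.4375, 9.1875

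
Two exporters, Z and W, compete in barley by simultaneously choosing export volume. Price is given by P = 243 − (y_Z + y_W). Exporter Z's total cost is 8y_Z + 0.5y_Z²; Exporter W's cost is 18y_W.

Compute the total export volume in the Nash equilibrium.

Exporter Z's profit: π = y_Z(243 − (y_Z + y_W)) − 8y_Z − 0.5y_Z².
∂π/∂y_Z = 235 − 3y_Z − y_W = 0, so y_Z = 235/3 − (1/3)y_W.
For W: ∂π/∂y_W = 225 − 2y_W − y_Z = 0 ⇒ y_W = 112.5 − 0.5y_Z.
Plugging y_W into Z's best response: y_Z = 235/3 − (1/3)(112.5 − 0.5y_Z) ⇒ (5/6)y_Z = 245/6, so y_Z = 49.
Then y_W = 112.5 − 0.5·49 = 88.
Total export volume: 49 + 88 = 137.

137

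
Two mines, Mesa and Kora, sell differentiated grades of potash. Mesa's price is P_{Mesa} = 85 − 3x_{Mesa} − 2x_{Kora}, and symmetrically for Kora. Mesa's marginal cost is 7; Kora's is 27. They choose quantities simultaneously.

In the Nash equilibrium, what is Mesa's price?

40

Mine Mesa's profit: π = x_{Mesa}(85 − 3x_{Mesa} − 2x_{Kora}) − 7x_{Mesa}.
∂π/∂x_{Mesa} = 78 − 6x_{Mesa} − 2x_{Kora} = 0 ⇒ x_{Mesa} = 13 − (1/3)x_{Kora}.
Similarly x_{Kora} = 29/3 − (1/3)x_{Mesa}.
Solving the two reaction functions simultaneously: (1 − (−1/3)(−1/3))x_{Mesa} = 13 − (1/3)·(29/3), so (8/9)x_{Mesa} = 88/9 and x_{Mesa} = 11.
Then x_{Kora} = 29/3 − (1/3)·11 = 6.
P_{Mesa} = 85 − 3·11 − 2·6 = 40.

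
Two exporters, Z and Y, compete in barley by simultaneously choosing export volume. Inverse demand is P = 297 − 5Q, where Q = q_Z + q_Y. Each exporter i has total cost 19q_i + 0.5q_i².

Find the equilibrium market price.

Exporter Z's profit: π = q_Z(297 − 5(q_Z + q_Y)) − 19q_Z − 0.5q_Z².
∂π/∂q_Z = 278 − 11q_Z − 5q_Y = 0, so q_Z = 278/11 − (5/11)q_Y.
Setting q_Z = q_Y in the reaction function: q_Z = 278/11 − (5/11)q_Z, so q_Z = (278/11) / (16/11) = 17.375.
Equilibrium price: P = 297 − 5·34.75 = 123.25.

123.25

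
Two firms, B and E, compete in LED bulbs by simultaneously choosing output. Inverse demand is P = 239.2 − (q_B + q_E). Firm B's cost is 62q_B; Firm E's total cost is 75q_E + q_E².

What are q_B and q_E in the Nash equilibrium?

77.8, 21.6

Firm B's profit: π = q_B(239.2 − (q_B + q_E)) − 62q_B.
∂π/∂q_B = 177.2 − 2q_B − q_E = 0, so q_B = 88.6 − 0.5q_E.
For E: ∂π/∂q_E = 164.2 − 4q_E − q_B = 0 ⇒ q_E = 41.05 − 0.25q_B.
Substituting the second reaction function into the first: q_B = 88.6 − 0.5(41.05 − 0.25q_B), which gives 0.875q_B = 68.075 ⇒ q_B = 77.8.
Then q_E = 41.05 − 0.25·77.8 = 21.6.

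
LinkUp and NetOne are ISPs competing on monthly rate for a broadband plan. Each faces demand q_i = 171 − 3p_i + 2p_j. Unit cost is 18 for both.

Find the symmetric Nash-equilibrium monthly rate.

LinkUp's profit: π = (p_{LinkUp} − 18)(171 − 3p_{LinkUp} + 2p_{NetOne}).
∂π/∂p_{LinkUp} = 225 − 6p_{LinkUp} + 2p_{NetOne} = 0 ⇒ p_{LinkUp} = 37.5 + (1/3)p_{NetOne}.
Setting p_{LinkUp} = p_{NetOne} in the reaction function: p_{LinkUp} = 37.5 + (1/3)p_{LinkUp}, so p_{LinkUp} = 37.5 / (2/3) = 56.25.

56.25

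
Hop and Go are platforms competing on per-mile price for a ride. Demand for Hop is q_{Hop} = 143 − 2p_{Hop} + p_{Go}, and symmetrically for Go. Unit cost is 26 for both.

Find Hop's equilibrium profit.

3042

Hop's profit: π = (p_{Hop} − 26)(143 − 2p_{Hop} + p_{Go}).
∂π/∂p_{Hop} = 195 − 4p_{Hop} + p_{Go} = 0 ⇒ p_{Hop} = 48.75 + 0.25p_{Go}.
The game is symmetric, so in equilibrium p_{Go} = p_{Hop}: the reaction function gives 0.75p_{Hop} = 48.75, hence p_{Hop} = 65.
q_{Hop} = 143 − 2·65 + 65 = 78.
Profit = (65 − 26)·78 = 3042.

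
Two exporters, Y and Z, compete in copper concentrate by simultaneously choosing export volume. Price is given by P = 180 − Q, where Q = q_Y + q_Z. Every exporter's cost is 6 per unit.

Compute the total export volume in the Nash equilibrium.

116

Exporter Y's profit: π = q_Y(180 − (q_Y + q_Z)) − 6q_Y.
∂π/∂q_Y = 174 − 2q_Y − q_Z = 0, so q_Y = 87 − 0.5q_Z.
The game is symmetric, so in equilibrium q_Z = q_Y: the reaction function gives 1.5q_Y = 87, hence q_Y = 58.
Total export volume: 58 + 58 = 116.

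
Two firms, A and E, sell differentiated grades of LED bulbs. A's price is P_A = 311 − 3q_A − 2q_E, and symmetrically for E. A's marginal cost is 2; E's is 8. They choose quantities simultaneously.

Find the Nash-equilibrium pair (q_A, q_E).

Firm A's profit: π = q_A(311 − 3q_A − 2q_E) − 2q_A.
∂π/∂q_A = 309 − 6q_A − 2q_E = 0 ⇒ q_A = 51.5 − (1/3)q_E.
Similarly q_E = 50.5 − (1/3)q_A.
Solving the two reaction functions simultaneously: (1 − (−1/3)(−1/3))q_A = 51.5 − (1/3)·50.5, so (8/9)q_A = 104/3 and q_A = 39.
Then q_E = 50.5 − (1/3)·39 = 37.5.

39, 37.5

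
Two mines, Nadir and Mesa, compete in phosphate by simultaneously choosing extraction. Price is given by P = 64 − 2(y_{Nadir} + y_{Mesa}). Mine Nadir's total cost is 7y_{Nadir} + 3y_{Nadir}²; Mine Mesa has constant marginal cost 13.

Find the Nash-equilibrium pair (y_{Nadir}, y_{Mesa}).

Mine Nadir's profit: π = y_{Nadir}(64 − 2(y_{Nadir} + y_{Mesa})) − 7y_{Nadir} − 3y_{Nadir}².
∂π/∂y_{Nadir} = 57 − 10y_{Nadir} − 2y_{Mesa} = 0, so y_{Nadir} = 5.7 − 0.2y_{Mesa}.
For Mesa: ∂π/∂y_{Mesa} = 51 − 4y_{Mesa} − 2y_{Nadir} = 0 ⇒ y_{Mesa} = 12.75 − 0.5y_{Nadir}.
Substituting the second reaction function into the first: y_{Nadir} = 5.7 − 0.2(12.75 − 0.5y_{Nadir}), which gives 0.9y_{Nadir} = 3.15 ⇒ y_{Nadir} = 3.5.
Then y_{Mesa} = 12.75 − 0.5·3.5 = 11.

3.5, 11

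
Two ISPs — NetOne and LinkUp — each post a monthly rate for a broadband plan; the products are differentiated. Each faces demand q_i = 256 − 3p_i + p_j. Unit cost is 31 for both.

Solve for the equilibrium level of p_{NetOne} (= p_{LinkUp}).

NetOne's profit: π = (p_{NetOne} − 31)(256 − 3p_{NetOne} + p_{LinkUp}).
∂π/∂p_{NetOne} = 349 − 6p_{NetOne} + p_{LinkUp} = 0 ⇒ p_{NetOne} = 349/6 + (1/6)p_{LinkUp}.
Setting p_{NetOne} = p_{LinkUp} in the reaction function: p_{NetOne} = 349/6 + (1/6)p_{NetOne}, so p_{NetOne} = (349/6) / (5/6) = 69.8.

69.8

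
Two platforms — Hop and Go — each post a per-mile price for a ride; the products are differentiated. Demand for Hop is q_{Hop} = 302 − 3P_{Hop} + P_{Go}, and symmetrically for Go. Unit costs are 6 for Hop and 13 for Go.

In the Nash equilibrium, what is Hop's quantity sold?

175.8

Hop's profit: π = (P_{Hop} − 6)(302 − 3P_{Hop} + P_{Go}).
∂π/∂P_{Hop} = 320 − 6P_{Hop} + P_{Go} = 0 ⇒ P_{Hop} = 160/3 + (1/6)P_{Go}.
Similarly P_{Go} = 341/6 + (1/6)P_{Hop}.
Plugging P_{Go} into Hop's best response: P_{Hop} = 160/3 + (1/6)(341/6 + (1/6)P_{Hop}) ⇒ (35/36)P_{Hop} = 2261/36, so P_{Hop} = 64.6.
Then P_{Go} = 341/6 + (1/6)·64.6 = 67.6.
q_{Hop} = 302 − 3·64.6 + 67.6 = 175.8.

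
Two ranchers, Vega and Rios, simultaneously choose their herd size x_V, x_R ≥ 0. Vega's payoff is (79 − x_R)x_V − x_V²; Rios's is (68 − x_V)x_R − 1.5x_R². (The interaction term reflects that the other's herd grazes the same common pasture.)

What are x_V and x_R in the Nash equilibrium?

33.8, 11.4

Expanding Vega's payoff: 79x_V − x_Rx_V − x_V².
∂π/∂x_V = 79 − x_R − 2x_V = 0, so x_V = 39.5 − 0.5x_R.
Likewise for Rios: x_R = 68/3 − (1/3)x_V.
Plugging x_R into Vega's best response: x_V = 39.5 − 0.5(68/3 − (1/3)x_V) ⇒ (5/6)x_V = 169/6, so x_V = 33.8.
Then x_R = 68/3 − (1/3)·33.8 = 11.4.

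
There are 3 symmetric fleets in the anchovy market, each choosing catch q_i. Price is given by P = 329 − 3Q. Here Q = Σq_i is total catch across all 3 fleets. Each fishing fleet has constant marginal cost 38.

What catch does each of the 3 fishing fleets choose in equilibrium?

A representative fishing fleet's profit is π_i = q_i(329 − 3Q) − 38q_i, with Q = q_i + Σ_{j≠i} q_j.
First-order condition: 291 − 6q_i − 3Σ_{j≠i} q_j = 0.
Imposing symmetry (q_j = q for all j) turns Σ_{j≠i} q_j into 2q, so 291 = 12q and q = 24.25.

24.25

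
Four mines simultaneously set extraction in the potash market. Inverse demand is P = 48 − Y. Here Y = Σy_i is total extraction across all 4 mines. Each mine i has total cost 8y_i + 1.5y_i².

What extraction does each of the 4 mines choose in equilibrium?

A representative mine's profit is π_i = y_i(48 − Y) − 8y_i − 1.5y_i², with Y = y_i + Σ_{j≠i} y_j.
First-order condition: 40 − 5y_i − Σ_{j≠i} y_j = 0.
Imposing symmetry (y_j = y for all j) turns Σ_{j≠i} y_j into 3y, so 40 = 8y and y = 5.

5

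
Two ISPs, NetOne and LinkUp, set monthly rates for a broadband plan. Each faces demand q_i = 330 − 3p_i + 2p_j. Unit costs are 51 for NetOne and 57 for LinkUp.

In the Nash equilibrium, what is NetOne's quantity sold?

NetOne's profit: π = (p_{NetOne} − 51)(330 − 3p_{NetOne} + 2p_{LinkUp}).
∂π/∂p_{NetOne} = 483 − 6p_{NetOne} + 2p_{LinkUp} = 0 ⇒ p_{NetOne} = 80.5 + (1/3)p_{LinkUp}.
Similarly p_{LinkUp} = 83.5 + (1/3)p_{NetOne}.
Solving the two reaction functions simultaneously: (1 − (1/3)(1/3))p_{NetOne} = 80.5 + (1/3)·83.5, so (8/9)p_{NetOne} = 325/3 and p_{NetOne} = 121.875.
Then p_{LinkUp} = 83.5 + (1/3)·121.875 = 124.125.
q_{NetOne} = 330 − 3·121.875 + 2·124.125 = 212.625.

212.625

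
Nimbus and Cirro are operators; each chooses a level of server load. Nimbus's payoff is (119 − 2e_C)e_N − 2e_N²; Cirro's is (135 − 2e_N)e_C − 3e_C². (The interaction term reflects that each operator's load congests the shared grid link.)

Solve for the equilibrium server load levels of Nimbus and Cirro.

Expanding Nimbus's payoff: 119e_N − 2e_Ce_N − 2e_N².
∂π/∂e_N = 119 − 2e_C − 4e_N = 0, so e_N = 29.75 − 0.5e_C.
Likewise for Cirro: e_C = 22.5 − (1/3)e_N.
Solving the two reaction functions simultaneously: (1 − (−0.5)(−1/3))e_N = 29.75 − 0.5·22.5, so (5/6)e_N = 18.5 and e_N = 22.2.
Then e_C = 22.5 − (1/3)·22.2 = 15.1.

22.2, 15.1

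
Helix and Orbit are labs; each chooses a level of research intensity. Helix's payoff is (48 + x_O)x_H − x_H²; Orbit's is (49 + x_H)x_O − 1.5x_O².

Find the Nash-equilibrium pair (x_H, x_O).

Expanding Helix's payoff: 48x_H + x_Ox_H − x_H².
∂π/∂x_H = 48 + x_O − 2x_H = 0, so x_H = 24 + 0.5x_O.
Likewise for Orbit: x_O = 49/3 + (1/3)x_H.
Solving the two reaction functions simultaneously: (1 − (0.5)(1/3))x_H = 24 + 0.5·(49/3), so (5/6)x_H = 193/6 and x_H = 38.6.
Then x_O = 49/3 + (1/3)·38.6 = 29.2.

38.6, 29.2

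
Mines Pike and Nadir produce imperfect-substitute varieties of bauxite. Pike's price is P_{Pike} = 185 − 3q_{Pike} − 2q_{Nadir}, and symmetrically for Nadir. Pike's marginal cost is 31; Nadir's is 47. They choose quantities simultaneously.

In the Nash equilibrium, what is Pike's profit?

1230.1875

Mine Pike's profit: π = q_{Pike}(185 − 3q_{Pike} − 2q_{Nadir}) − 31q_{Pike}.
∂π/∂q_{Pike} = 154 − 6q_{Pike} − 2q_{Nadir} = 0 ⇒ q_{Pike} = 77/3 − (1/3)q_{Nadir}.
Similarly q_{Nadir} = 23 − (1/3)q_{Pike}.
Substituting the second reaction function into the first: q_{Pike} = 77/3 − (1/3)(23 − (1/3)q_{Pike}), which gives (8/9)q_{Pike} = 18 ⇒ q_{Pike} = 20.25.
Then q_{Nadir} = 23 − (1/3)·20.25 = 16.25.
P_{Pike} = 185 − 3·20.25 − 2·16.25 = 91.75.
Profit = (91.75 − 31)·20.25 = 1230.1875.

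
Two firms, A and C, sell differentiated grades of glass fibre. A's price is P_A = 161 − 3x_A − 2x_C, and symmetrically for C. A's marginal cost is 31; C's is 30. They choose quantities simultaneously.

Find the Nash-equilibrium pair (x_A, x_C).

16.1875, 16.4375

Firm A's profit: π = x_A(161 − 3x_A − 2x_C) − 31x_A.
∂π/∂x_A = 130 − 6x_A − 2x_C = 0 ⇒ x_A = 65/3 − (1/3)x_C.
Similarly x_C = 131/6 − (1/3)x_A.
Solving the two reaction functions simultaneously: (1 − (−1/3)(−1/3))x_A = 65/3 − (1/3)·(131/6), so (8/9)x_A = 259/18 and x_A = 16.1875.
Then x_C = 131/6 − (1/3)·16.1875 = 16.4375.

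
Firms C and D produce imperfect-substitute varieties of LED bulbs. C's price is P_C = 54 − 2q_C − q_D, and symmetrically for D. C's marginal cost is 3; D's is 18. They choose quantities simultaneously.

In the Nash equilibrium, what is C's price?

25.4

Firm C's profit: π = q_C(54 − 2q_C − q_D) − 3q_C.
∂π/∂q_C = 51 − 4q_C − q_D = 0 ⇒ q_C = 12.75 − 0.25q_D.
Similarly q_D = 9 − 0.25q_C.
Solving the two reaction functions simultaneously: (1 − (−0.25)(−0.25))q_C = 12.75 − 0.25·9, so 0.9375q_C = 10.5 and q_C = 11.2.
Then q_D = 9 − 0.25·11.2 = 6.2.
P_C = 54 − 2·11.2 − 6.2 = 25.4.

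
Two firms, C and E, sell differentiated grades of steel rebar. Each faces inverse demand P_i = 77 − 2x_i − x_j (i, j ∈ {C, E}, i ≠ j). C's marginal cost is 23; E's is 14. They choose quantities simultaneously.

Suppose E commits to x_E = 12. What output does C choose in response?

10.5

Firm C's profit: π = x_C(77 − 2x_C − x_E) − 23x_C.
∂π/∂x_C = 54 − 4x_C − x_E = 0 ⇒ x_C = 13.5 − 0.25x_E.
At x_E = 12: x_C = 13.5 − 0.25·12 = 10.5.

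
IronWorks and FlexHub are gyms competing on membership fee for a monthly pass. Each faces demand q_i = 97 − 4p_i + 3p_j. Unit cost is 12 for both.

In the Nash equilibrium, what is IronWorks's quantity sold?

68

IronWorks's profit: π = (p_{IronWorks} − 12)(97 − 4p_{IronWorks} + 3p_{FlexHub}).
∂π/∂p_{IronWorks} = 145 − 8p_{IronWorks} + 3p_{FlexHub} = 0 ⇒ p_{IronWorks} = 18.125 + 0.375p_{FlexHub}.
The game is symmetric, so in equilibrium p_{FlexHub} = p_{IronWorks}: the reaction function gives 0.625p_{IronWorks} = 18.125, hence p_{IronWorks} = 29.
q_{IronWorks} = 97 − 4·29 + 3·29 = 68.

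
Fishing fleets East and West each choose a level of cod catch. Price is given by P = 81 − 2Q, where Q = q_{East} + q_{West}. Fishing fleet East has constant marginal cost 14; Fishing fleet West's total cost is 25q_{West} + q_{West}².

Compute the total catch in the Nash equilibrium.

Fishing fleet East's profit: π = q_{East}(81 − 2(q_{East} + q_{West})) − 14q_{East}.
∂π/∂q_{East} = 67 − 4q_{East} − 2q_{West} = 0, so q_{East} = 16.75 − 0.5q_{West}.
For West: ∂π/∂q_{West} = 56 − 6q_{West} − 2q_{East} = 0 ⇒ q_{West} = 28/3 − (1/3)q_{East}.
Substituting the second reaction function into the first: q_{East} = 16.75 − 0.5(28/3 − (1/3)q_{East}), which gives (5/6)q_{East} = 145/12 ⇒ q_{East} = 14.5.
Then q_{West} = 28/3 − (1/3)·14.5 = 4.5.
Total catch: 14.5 + 4.5 = 19.

19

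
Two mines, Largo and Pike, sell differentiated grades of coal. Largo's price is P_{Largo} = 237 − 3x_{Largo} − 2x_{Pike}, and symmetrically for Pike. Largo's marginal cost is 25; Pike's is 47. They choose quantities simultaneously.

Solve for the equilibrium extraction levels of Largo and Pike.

27.875, 22.375

Mine Largo's profit: π = x_{Largo}(237 − 3x_{Largo} − 2x_{Pike}) − 25x_{Largo}.
∂π/∂x_{Largo} = 212 − 6x_{Largo} − 2x_{Pike} = 0 ⇒ x_{Largo} = 106/3 − (1/3)x_{Pike}.
Similarly x_{Pike} = 95/3 − (1/3)x_{Largo}.
Substituting the second reaction function into the first: x_{Largo} = 106/3 − (1/3)(95/3 − (1/3)x_{Largo}), which gives (8/9)x_{Largo} = 223/9 ⇒ x_{Largo} = 27.875.
Then x_{Pike} = 95/3 − (1/3)·27.875 = 22.375.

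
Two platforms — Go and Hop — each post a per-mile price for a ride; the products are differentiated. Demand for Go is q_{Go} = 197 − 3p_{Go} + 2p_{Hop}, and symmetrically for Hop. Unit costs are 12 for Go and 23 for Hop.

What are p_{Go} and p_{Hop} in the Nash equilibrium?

Go's profit: π = (p_{Go} − 12)(197 − 3p_{Go} + 2p_{Hop}).
∂π/∂p_{Go} = 233 − 6p_{Go} + 2p_{Hop} = 0 ⇒ p_{Go} = 233/6 + (1/3)p_{Hop}.
Similarly p_{Hop} = 133/3 + (1/3)p_{Go}.
Plugging p_{Hop} into Go's best response: p_{Go} = 233/6 + (1/3)(133/3 + (1/3)p_{Go}) ⇒ (8/9)p_{Go} = 965/18, so p_{Go} = 60.3125.
Then p_{Hop} = 133/3 + (1/3)·60.3125 = 64.4375.

60.3125, 64.4375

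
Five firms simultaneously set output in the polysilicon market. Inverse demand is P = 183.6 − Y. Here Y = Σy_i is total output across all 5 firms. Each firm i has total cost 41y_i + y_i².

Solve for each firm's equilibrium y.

A representative firm's profit is π_i = y_i(183.6 − Y) − 41y_i − y_i², with Y = y_i + Σ_{j≠i} y_j.
First-order condition: 142.6 − 4y_i − Σ_{j≠i} y_j = 0.
With identical firms, set every y_j = y: then 142.6 − 4y − 4y = 0, i.e. y = 142.6/8 = 17.825.

17.825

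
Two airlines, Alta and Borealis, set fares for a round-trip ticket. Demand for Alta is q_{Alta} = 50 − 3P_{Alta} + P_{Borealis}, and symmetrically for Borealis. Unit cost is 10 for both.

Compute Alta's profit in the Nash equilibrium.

108

Alta's profit: π = (P_{Alta} − 10)(50 − 3P_{Alta} + P_{Borealis}).
∂π/∂P_{Alta} = 80 − 6P_{Alta} + P_{Borealis} = 0 ⇒ P_{Alta} = 40/3 + (1/6)P_{Borealis}.
The game is symmetric, so in equilibrium P_{Borealis} = P_{Alta}: the reaction function gives (5/6)P_{Alta} = 40/3, hence P_{Alta} = 16.
q_{Alta} = 50 − 3·16 + 16 = 18.
Profit = (16 − 10)·18 = 108.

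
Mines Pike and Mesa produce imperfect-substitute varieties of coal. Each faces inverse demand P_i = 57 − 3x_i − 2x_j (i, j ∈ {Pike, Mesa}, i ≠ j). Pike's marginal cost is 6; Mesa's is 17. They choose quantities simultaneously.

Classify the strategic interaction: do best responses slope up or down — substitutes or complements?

Mine Pike's profit: π = x_{Pike}(57 − 3x_{Pike} − 2x_{Mesa}) − 6x_{Pike}.
∂π/∂x_{Pike} = 51 − 6x_{Pike} − 2x_{Mesa} = 0 ⇒ x_{Pike} = 8.5 − (1/3)x_{Mesa}.
The best-response slope dx_{Pike}/dx_{Mesa} = −1/3 < 0: the reaction function is downward-sloping, so the choices are strategic substitutes.

strategic substitutes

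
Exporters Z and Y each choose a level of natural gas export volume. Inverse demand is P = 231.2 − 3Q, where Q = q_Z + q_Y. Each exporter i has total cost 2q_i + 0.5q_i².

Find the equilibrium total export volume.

Exporter Z's profit: π = q_Z(231.2 − 3(q_Z + q_Y)) − 2q_Z − 0.5q_Z².
∂π/∂q_Z = 229.2 − 7q_Z − 3q_Y = 0, so q_Z = 1146/35 − (3/7)q_Y.
By symmetry q_Y = q_Z; substituting into the reaction function, (10/7)q_Z = 1146/35 and q_Z = 22.92.
Total export volume: 22.92 + 22.92 = 45.84.

45.84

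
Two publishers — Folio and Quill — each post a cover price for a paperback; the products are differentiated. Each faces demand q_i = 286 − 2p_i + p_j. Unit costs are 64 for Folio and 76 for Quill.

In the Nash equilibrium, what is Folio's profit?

Folio's profit: π = (p_{Folio} − 64)(286 − 2p_{Folio} + p_{Quill}).
∂π/∂p_{Folio} = 414 − 4p_{Folio} + p_{Quill} = 0 ⇒ p_{Folio} = 103.5 + 0.25p_{Quill}.
Similarly p_{Quill} = 109.5 + 0.25p_{Folio}.
Plugging p_{Quill} into Folio's best response: p_{Folio} = 103.5 + 0.25(109.5 + 0.25p_{Folio}) ⇒ 0.9375p_{Folio} = 130.875, so p_{Folio} = 139.6.
Then p_{Quill} = 109.5 + 0.25·139.6 = 144.4.
q_{Folio} = 286 − 2·139.6 + 144.4 = 151.2.
Profit = (139.6 − 64)·151.2 = 11430.72.

11430.72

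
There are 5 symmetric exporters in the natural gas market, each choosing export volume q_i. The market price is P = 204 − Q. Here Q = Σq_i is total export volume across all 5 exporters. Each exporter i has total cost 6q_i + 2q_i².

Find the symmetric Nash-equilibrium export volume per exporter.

A representative exporter's profit is π_i = q_i(204 − Q) − 6q_i − 2q_i², with Q = q_i + Σ_{j≠i} q_j.
First-order condition: 198 − 6q_i − Σ_{j≠i} q_j = 0.
With identical exporters, set every q_j = q: then 198 − 6q − 4q = 0, i.e. q = 198/10 = 19.8.

19.8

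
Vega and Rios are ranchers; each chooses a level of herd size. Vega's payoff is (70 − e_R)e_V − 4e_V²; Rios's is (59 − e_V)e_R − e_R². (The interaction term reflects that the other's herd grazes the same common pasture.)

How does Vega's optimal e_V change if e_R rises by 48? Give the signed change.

Expanding Vega's payoff: 70e_V − e_Re_V − 4e_V².
∂π/∂e_V = 70 − e_R − 8e_V = 0, so e_V = 8.75 − 0.125e_R.
The reaction-function slope is −0.125, so a 48-unit rise in e_R moves e_V by −0.125 × 48 = −6. Vega's best response falls — the actions are strategic substitutes.

-6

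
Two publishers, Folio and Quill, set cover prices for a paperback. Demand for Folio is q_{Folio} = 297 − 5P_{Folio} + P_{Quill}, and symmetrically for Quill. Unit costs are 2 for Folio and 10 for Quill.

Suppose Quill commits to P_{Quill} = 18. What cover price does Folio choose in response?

Folio's profit: π = (P_{Folio} − 2)(297 − 5P_{Folio} + P_{Quill}).
∂π/∂P_{Folio} = 307 − 10P_{Folio} + P_{Quill} = 0 ⇒ P_{Folio} = 30.7 + 0.1P_{Quill}.
At P_{Quill} = 18: P_{Folio} = 30.7 + 0.1·18 = 32.5.

32.5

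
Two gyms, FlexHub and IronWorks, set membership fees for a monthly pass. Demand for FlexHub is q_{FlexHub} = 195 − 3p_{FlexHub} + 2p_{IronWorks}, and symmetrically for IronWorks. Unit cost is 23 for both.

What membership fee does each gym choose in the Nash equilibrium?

66

FlexHub's profit: π = (p_{FlexHub} − 23)(195 − 3p_{FlexHub} + 2p_{IronWorks}).
∂π/∂p_{FlexHub} = 264 − 6p_{FlexHub} + 2p_{IronWorks} = 0 ⇒ p_{FlexHub} = 44 + (1/3)p_{IronWorks}.
The game is symmetric, so in equilibrium p_{IronWorks} = p_{FlexHub}: the reaction function gives (2/3)p_{FlexHub} = 44, hence p_{FlexHub} = 66.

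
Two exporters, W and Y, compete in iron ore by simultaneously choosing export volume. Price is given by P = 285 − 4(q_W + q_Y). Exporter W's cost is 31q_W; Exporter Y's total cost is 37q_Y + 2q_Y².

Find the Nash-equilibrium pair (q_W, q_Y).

Exporter W's profit: π = q_W(285 − 4(q_W + q_Y)) − 31q_W.
∂π/∂q_W = 254 − 8q_W − 4q_Y = 0, so q_W = 31.75 − 0.5q_Y.
For Y: ∂π/∂q_Y = 248 − 12q_Y − 4q_W = 0 ⇒ q_Y = 62/3 − (1/3)q_W.
Substituting the second reaction function into the first: q_W = 31.75 − 0.5(62/3 − (1/3)q_W), which gives (5/6)q_W = 257/12 ⇒ q_W = 25.7.
Then q_Y = 62/3 − (1/3)·25.7 = 12.1.

25.7, 12.1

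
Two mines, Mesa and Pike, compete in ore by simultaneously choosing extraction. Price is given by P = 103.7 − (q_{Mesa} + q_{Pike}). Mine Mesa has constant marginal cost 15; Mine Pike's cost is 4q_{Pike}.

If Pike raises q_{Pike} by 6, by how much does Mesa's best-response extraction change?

-3

Mine Mesa's profit: π = q_{Mesa}(103.7 − (q_{Mesa} + q_{Pike})) − 15q_{Mesa}.
∂π/∂q_{Mesa} = 88.7 − 2q_{Mesa} − q_{Pike} = 0, so q_{Mesa} = 44.35 − 0.5q_{Pike}.
The reaction-function slope is −0.5, so a 6-unit rise in q_{Pike} moves q_{Mesa} by −0.5 × 6 = −3. Mesa's best response falls — the actions are strategic substitutes.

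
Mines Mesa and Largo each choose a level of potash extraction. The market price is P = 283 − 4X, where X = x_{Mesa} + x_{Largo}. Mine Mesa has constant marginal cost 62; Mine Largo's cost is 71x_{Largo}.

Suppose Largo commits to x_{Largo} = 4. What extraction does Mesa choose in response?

25.625

Mine Mesa's profit: π = x_{Mesa}(283 − 4(x_{Mesa} + x_{Largo})) − 62x_{Mesa}.
∂π/∂x_{Mesa} = 221 − 8x_{Mesa} − 4x_{Largo} = 0, so x_{Mesa} = 27.625 − 0.5x_{Largo}.
At x_{Largo} = 4: x_{Mesa} = 27.625 − 0.5·4 = 25.625.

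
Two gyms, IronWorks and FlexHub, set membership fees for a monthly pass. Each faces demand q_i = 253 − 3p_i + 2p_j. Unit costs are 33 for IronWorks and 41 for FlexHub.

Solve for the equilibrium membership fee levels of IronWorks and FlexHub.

IronWorks's profit: π = (p_{IronWorks} − 33)(253 − 3p_{IronWorks} + 2p_{FlexHub}).
∂π/∂p_{IronWorks} = 352 − 6p_{IronWorks} + 2p_{FlexHub} = 0 ⇒ p_{IronWorks} = 176/3 + (1/3)p_{FlexHub}.
Similarly p_{FlexHub} = 188/3 + (1/3)p_{IronWorks}.
Plugging p_{FlexHub} into IronWorks's best response: p_{IronWorks} = 176/3 + (1/3)(188/3 + (1/3)p_{IronWorks}) ⇒ (8/9)p_{IronWorks} = 716/9, so p_{IronWorks} = 89.5.
Then p_{FlexHub} = 188/3 + (1/3)·89.5 = 92.5.

89.5, 92.5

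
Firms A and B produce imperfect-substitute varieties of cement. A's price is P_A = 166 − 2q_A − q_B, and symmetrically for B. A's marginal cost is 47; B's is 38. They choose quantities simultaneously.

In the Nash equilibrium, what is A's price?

Firm A's profit: π = q_A(166 − 2q_A − q_B) − 47q_A.
∂π/∂q_A = 119 − 4q_A − q_B = 0 ⇒ q_A = 29.75 − 0.25q_B.
Similarly q_B = 32 − 0.25q_A.
Substituting the second reaction function into the first: q_A = 29.75 − 0.25(32 − 0.25q_A), which gives 0.9375q_A = 21.75 ⇒ q_A = 23.2.
Then q_B = 32 − 0.25·23.2 = 26.2.
P_A = 166 − 2·23.2 − 26.2 = 93.4.

93.4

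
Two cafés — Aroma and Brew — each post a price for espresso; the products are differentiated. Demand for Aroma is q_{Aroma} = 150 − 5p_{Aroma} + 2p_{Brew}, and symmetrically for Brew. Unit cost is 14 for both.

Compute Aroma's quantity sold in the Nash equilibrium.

Aroma's profit: π = (p_{Aroma} − 14)(150 − 5p_{Aroma} + 2p_{Brew}).
∂π/∂p_{Aroma} = 220 − 10p_{Aroma} + 2p_{Brew} = 0 ⇒ p_{Aroma} = 22 + 0.2p_{Brew}.
By symmetry p_{Brew} = p_{Aroma}; substituting into the reaction function, 0.8p_{Aroma} = 22 and p_{Aroma} = 27.5.
q_{Aroma} = 150 − 5·27.5 + 2·27.5 = 67.5.

67.5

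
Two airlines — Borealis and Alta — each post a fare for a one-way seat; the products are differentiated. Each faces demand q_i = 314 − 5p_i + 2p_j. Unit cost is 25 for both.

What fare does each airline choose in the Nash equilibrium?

Borealis's profit: π = (p_{Borealis} − 25)(314 − 5p_{Borealis} + 2p_{Alta}).
∂π/∂p_{Borealis} = 439 − 10p_{Borealis} + 2p_{Alta} = 0 ⇒ p_{Borealis} = 43.9 + 0.2p_{Alta}.
Setting p_{Borealis} = p_{Alta} in the reaction function: p_{Borealis} = 43.9 + 0.2p_{Borealis}, so p_{Borealis} = 43.9 / 0.8 = 54.875.

54.875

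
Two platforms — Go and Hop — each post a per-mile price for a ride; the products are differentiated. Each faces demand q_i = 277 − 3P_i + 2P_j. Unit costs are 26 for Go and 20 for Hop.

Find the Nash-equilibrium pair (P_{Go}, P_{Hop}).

Go's profit: π = (P_{Go} − 26)(277 − 3P_{Go} + 2P_{Hop}).
∂π/∂P_{Go} = 355 − 6P_{Go} + 2P_{Hop} = 0 ⇒ P_{Go} = 355/6 + (1/3)P_{Hop}.
Similarly P_{Hop} = 337/6 + (1/3)P_{Go}.
Plugging P_{Hop} into Go's best response: P_{Go} = 355/6 + (1/3)(337/6 + (1/3)P_{Go}) ⇒ (8/9)P_{Go} = 701/9, so P_{Go} = 87.625.
Then P_{Hop} = 337/6 + (1/3)·87.625 = 85.375.

87.625, 85.375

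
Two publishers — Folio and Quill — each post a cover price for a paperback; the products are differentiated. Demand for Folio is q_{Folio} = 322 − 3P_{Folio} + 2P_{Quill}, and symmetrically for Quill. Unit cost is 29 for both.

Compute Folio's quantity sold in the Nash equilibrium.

219.75

Folio's profit: π = (P_{Folio} − 29)(322 − 3P_{Folio} + 2P_{Quill}).
∂π/∂P_{Folio} = 409 − 6P_{Folio} + 2P_{Quill} = 0 ⇒ P_{Folio} = 409/6 + (1/3)P_{Quill}.
The game is symmetric, so in equilibrium P_{Quill} = P_{Folio}: the reaction function gives (2/3)P_{Folio} = 409/6, hence P_{Folio} = 102.25.
q_{Folio} = 322 − 3·102.25 + 2·102.25 = 219.75.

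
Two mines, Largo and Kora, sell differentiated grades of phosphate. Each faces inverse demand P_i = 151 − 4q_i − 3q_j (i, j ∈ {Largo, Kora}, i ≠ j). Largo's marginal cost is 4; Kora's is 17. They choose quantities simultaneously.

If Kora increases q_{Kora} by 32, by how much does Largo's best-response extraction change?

-12

Mine Largo's profit: π = q_{Largo}(151 − 4q_{Largo} − 3q_{Kora}) − 4q_{Largo}.
∂π/∂q_{Largo} = 147 − 8q_{Largo} − 3q_{Kora} = 0 ⇒ q_{Largo} = 18.375 − 0.375q_{Kora}.
The reaction-function slope is −0.375, so a 32-unit rise in q_{Kora} moves q_{Largo} by −0.375 × 32 = −12. Largo's best response falls — the actions are strategic substitutes.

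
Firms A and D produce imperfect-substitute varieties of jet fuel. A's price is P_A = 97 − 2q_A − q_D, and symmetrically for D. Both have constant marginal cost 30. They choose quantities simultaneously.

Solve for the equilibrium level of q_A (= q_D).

Firm A's profit: π = q_A(97 − 2q_A − q_D) − 30q_A.
∂π/∂q_A = 67 − 4q_A − q_D = 0 ⇒ q_A = 16.75 − 0.25q_D.
By symmetry q_D = q_A; substituting into the reaction function, 1.25q_A = 16.75 and q_A = 13.4.

13.4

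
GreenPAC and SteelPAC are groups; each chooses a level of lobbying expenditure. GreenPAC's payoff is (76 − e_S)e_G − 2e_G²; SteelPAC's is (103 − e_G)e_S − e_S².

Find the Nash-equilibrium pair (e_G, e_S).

7, 48

Expanding GreenPAC's payoff: 76e_G − e_Se_G − 2e_G².
∂π/∂e_G = 76 − e_S − 4e_G = 0, so e_G = 19 − 0.25e_S.
Likewise for SteelPAC: e_S = 51.5 − 0.5e_G.
Substituting the second reaction function into the first: e_G = 19 − 0.25(51.5 − 0.5e_G), which gives 0.875e_G = 6.125 ⇒ e_G = 7.
Then e_S = 51.5 − 0.5·7 = 48.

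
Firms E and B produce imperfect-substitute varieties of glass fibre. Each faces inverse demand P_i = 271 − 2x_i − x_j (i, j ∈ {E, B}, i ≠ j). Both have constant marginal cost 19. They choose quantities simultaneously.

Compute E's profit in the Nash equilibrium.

Firm E's profit: π = x_E(271 − 2x_E − x_B) − 19x_E.
∂π/∂x_E = 252 − 4x_E − x_B = 0 ⇒ x_E = 63 − 0.25x_B.
The game is symmetric, so in equilibrium x_B = x_E: the reaction function gives 1.25x_E = 63, hence x_E = 50.4.
P_E = 271 − 2·50.4 − 50.4 = 119.8.
Profit = (119.8 − 19)·50.4 = 5080.32.

5080.32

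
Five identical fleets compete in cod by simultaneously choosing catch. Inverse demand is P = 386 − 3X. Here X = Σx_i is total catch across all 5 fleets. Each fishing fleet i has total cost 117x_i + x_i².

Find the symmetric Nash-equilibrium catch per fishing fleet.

13.45

A representative fishing fleet's profit is π_i = x_i(386 − 3X) − 117x_i − x_i², with X = x_i + Σ_{j≠i} x_j.
First-order condition: 269 − 8x_i − 3Σ_{j≠i} x_j = 0.
With identical fishing fleets, set every x_j = x: then 269 − 8x − 12x = 0, i.e. x = 269/20 = 13.45.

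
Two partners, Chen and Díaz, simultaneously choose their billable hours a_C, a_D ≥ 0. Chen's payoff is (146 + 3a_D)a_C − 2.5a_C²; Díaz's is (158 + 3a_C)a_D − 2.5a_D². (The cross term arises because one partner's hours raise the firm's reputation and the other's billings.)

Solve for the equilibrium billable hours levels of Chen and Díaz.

75.25, 76.75

Expanding Chen's payoff: 146a_C + 3a_Da_C − 2.5a_C².
∂π/∂a_C = 146 + 3a_D − 5a_C = 0, so a_C = 29.2 + 0.6a_D.
Likewise for Díaz: a_D = 31.6 + 0.6a_C.
Solving the two reaction functions simultaneously: (1 − (0.6)(0.6))a_C = 29.2 + 0.6·31.6, so 0.64a_C = 48.16 and a_C = 75.25.
Then a_D = 31.6 + 0.6·75.25 = 76.75.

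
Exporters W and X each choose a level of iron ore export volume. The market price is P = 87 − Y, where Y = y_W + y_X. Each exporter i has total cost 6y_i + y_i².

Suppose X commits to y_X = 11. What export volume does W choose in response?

17.5

Exporter W's profit: π = y_W(87 − (y_W + y_X)) − 6y_W − y_W².
∂π/∂y_W = 81 − 4y_W − y_X = 0, so y_W = 20.25 − 0.25y_X.
At y_X = 11: y_W = 20.25 − 0.25·11 = 17.5.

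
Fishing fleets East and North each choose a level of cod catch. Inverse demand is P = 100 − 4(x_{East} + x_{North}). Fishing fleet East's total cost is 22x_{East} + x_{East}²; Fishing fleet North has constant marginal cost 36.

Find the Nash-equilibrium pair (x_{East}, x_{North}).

Fishing fleet East's profit: π = x_{East}(100 − 4(x_{East} + x_{North})) − 22x_{East} − x_{East}².
∂π/∂x_{East} = 78 − 10x_{East} − 4x_{North} = 0, so x_{East} = 7.8 − 0.4x_{North}.
For North: ∂π/∂x_{North} = 64 − 8x_{North} − 4x_{East} = 0 ⇒ x_{North} = 8 − 0.5x_{East}.
Plugging x_{North} into East's best response: x_{East} = 7.8 − 0.4(8 − 0.5x_{East}) ⇒ 0.8x_{East} = 4.6, so x_{East} = 5.75.
Then x_{North} = 8 − 0.5·5.75 = 5.125.

5.75, 5.125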